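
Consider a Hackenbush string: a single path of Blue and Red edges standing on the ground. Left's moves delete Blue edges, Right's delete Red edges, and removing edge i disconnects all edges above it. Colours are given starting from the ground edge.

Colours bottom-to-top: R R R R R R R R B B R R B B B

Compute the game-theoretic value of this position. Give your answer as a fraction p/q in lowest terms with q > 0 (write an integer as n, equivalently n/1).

-945/128

R: Left { — }, Right { 0 } = simplest -1
RR: Left { — }, Right { -1, 0 } = simplest -2
RRR: Left { — }, Right { -2, -1, 0 } = simplest -3
RRRR: Left { — }, Right { -3, -2, -1, 0 } = simplest -4
RRRRR: Left { — }, Right { -4, -3, -2, -1, 0 } = simplest -5
RRRRRR: Left { — }, Right { -5, -4, -3, -2, -1, 0 } = simplest -6
RRRRRRR: Left { — }, Right { -6, -5, -4, -3, -2, -1, 0 } = simplest -7
RRRRRRRR: Left { — }, Right { -7, -6, -5, -4, -3, -2, -1, 0 } = simplest -8
RRRRRRRRB: Left { -8 }, Right { -7, -6, -5, -4, -3, -2, -1, 0 } = simplest -15/2
RRRRRRRRBB: Left { -8, -15/2 }, Right { -7, -6, -5, -4, -3, -2, -1, 0 } = simplest -29/4
RRRRRRRRBBR: Left { -8, -15/2 }, Right { -29/4, -7, -6, -5, -4, -3, -2, -1, 0 } = simplest -59/8
RRRRRRRRBBRR: Left { -8, -15/2 }, Right { -59/8, -29/4, -7, -6, -5, -4, -3, -2, -1, 0 } = simplest -119/16
RRRRRRRRBBRRB: Left { -8, -15/2, -119/16 }, Right { -59/8, -29/4, -7, -6, -5, -4, -3, -2, -1, 0 } = simplest -237/32
RRRRRRRRBBRRBB: Left { -8, -15/2, -119/16, -237/32 }, Right { -59/8, -29/4, -7, -6, -5, -4, -3, -2, -1, 0 } = simplest -473/64
RRRRRRRRBBRRBBB: Left { -8, -15/2, -119/16, -237/32, -473/64 }, Right { -59/8, -29/4, -7, -6, -5, -4, -3, -2, -1, 0 } = simplest -945/128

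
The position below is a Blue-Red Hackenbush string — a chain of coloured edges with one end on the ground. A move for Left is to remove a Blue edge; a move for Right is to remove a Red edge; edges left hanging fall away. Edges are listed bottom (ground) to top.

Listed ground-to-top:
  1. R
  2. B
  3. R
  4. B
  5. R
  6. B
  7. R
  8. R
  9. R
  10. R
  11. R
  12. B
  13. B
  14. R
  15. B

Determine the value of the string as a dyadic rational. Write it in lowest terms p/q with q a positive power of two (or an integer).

-11237/16384

Prefix values for R B R B R B R R R R R B B R B via {L|R} + simplicity:
1 of 15 · R · max L −∞ · min R 0 so -1
2 of 15 · RB · max L -1 · min R 0 so -1/2
3 of 15 · RBR · max L -1 · min R -1/2 so -3/4
4 of 15 · RBRB · max L -3/4 · min R -1/2 so -5/8
5 of 15 · RBRBR · max L -3/4 · min R -5/8 so -11/16
6 of 15 · RBRBRB · max L -11/16 · min R -5/8 so -21/32
7 of 15 · RBRBRBR · max L -11/16 · min R -21/32 so -43/64
8 of 15 · RBRBRBRR · max L -11/16 · min R -43/64 so -87/128
9 of 15 · RBRBRBRRR · max L -11/16 · min R -87/128 so -175/256
10 of 15 · RBRBRBRRRR · max L -11/16 · min R -175/256 so -351/512
11 of 15 · RBRBRBRRRRR · max L -11/16 · min R -351/512 so -703/1024
12 of 15 · RBRBRBRRRRRB · max L -703/1024 · min R -351/512 so -1405/2048
13 of 15 · RBRBRBRRRRRBB · max L -1405/2048 · min R -351/512 so -2809/4096
14 of 15 · RBRBRBRRRRRBBR · max L -1405/2048 · min R -2809/4096 so -5619/8192
15 of 15 · RBRBRBRRRRRBBRB · max L -5619/8192 · min R -2809/4096 so -11237/16384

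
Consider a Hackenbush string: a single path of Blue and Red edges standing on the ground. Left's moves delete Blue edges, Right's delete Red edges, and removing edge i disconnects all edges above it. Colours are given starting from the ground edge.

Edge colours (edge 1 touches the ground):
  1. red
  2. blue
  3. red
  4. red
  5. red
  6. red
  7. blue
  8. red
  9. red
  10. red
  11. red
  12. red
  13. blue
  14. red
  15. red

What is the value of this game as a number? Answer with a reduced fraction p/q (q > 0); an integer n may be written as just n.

Build G(s[:k]) for k = 1..15, string s = red blue red red red red blue red red red red red blue red red.
step 1: add red to get r; options L={ — } R={ 0 } — -1
step 2: add blue to get rb; options L={ -1 } R={ 0 } — -1/2
step 3: add red to get rbr; options L={ -1 } R={ -1/2; 0 } — -3/4
step 4: add red to get rbrr; options L={ -1 } R={ -3/4; -1/2; 0 } — -7/8
step 5: add red to get rbrrr; options L={ -1 } R={ -7/8; -3/4; -1/2; 0 } — -15/16
step 6: add red to get rbrrrr; options L={ -1 } R={ -15/16; -7/8; -3/4; -1/2; 0 } — -31/32
step 7: add blue to get rbrrrrb; options L={ -1; -31/32 } R={ -15/16; -7/8; -3/4; -1/2; 0 } — -61/64
step 8: add red to get rbrrrrbr; options L={ -1; -31/32 } R={ -61/64; -15/16; -7/8; -3/4; -1/2; 0 } — -123/128
step 9: add red to get rbrrrrbrr; options L={ -1; -31/32 } R={ -123/128; -61/64; -15/16; -7/8; -3/4; -1/2; 0 } — -247/256
step 10: add red to get rbrrrrbrrr; options L={ -1; -31/32 } R={ -247/256; -123/128; -61/64; -15/16; -7/8; -3/4; -1/2; 0 } — -495/512
step 11: add red to get rbrrrrbrrrr; options L={ -1; -31/32 } R={ -495/512; -247/256; -123/128; -61/64; -15/16; -7/8; -3/4; -1/2; 0 } — -991/1024
step 12: add red to get rbrrrrbrrrrr; options L={ -1; -31/32 } R={ -991/1024; -495/512; -247/256; -123/128; -61/64; -15/16; -7/8; -3/4; -1/2; 0 } — -1983/2048
step 13: add blue to get rbrrrrbrrrrrb; options L={ -1; -31/32; -1983/2048 } R={ -991/1024; -495/512; -247/256; -123/128; -61/64; -15/16; -7/8; -3/4; -1/2; 0 } — -3965/4096
step 14: add red to get rbrrrrbrrrrrbr; options L={ -1; -31/32; -1983/2048 } R={ -3965/4096; -991/1024; -495/512; -247/256; -123/128; -61/64; -15/16; -7/8; -3/4; -1/2; 0 } — -7931/8192
step 15: add red to get rbrrrrbrrrrrbrr; options L={ -1; -31/32; -1983/2048 } R={ -7931/8192; -3965/4096; -991/1024; -495/512; -247/256; -123/128; -61/64; -15/16; -7/8; -3/4; -1/2; 0 } — -15863/16384

-15863/16384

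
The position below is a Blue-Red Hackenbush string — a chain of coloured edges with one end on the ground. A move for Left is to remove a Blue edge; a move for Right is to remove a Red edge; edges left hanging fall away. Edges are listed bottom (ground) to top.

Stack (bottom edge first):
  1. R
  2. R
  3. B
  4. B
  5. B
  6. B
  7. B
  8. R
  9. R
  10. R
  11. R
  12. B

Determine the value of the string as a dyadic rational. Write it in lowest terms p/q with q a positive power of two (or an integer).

step 1: add R to get R; options L={ · } R={ 0 } so -1
step 2: add R to get RR; options L={ · } R={ -1; 0 } so -2
step 3: add B to get RRB; options L={ -2 } R={ -1; 0 } so -3/2
step 4: add B to get RRBB; options L={ -2; -3/2 } R={ -1; 0 } so -5/4
step 5: add B to get RRBBB; options L={ -2; -3/2; -5/4 } R={ -1; 0 } so -9/8
step 6: add B to get RRBBBB; options L={ -2; -3/2; -5/4; -9/8 } R={ -1; 0 } so -17/16
step 7: add B to get RRBBBBB; options L={ -2; -3/2; -5/4; -9/8; -17/16 } R={ -1; 0 } so -33/32
step 8: add R to get RRBBBBBR; options L={ -2; -3/2; -5/4; -9/8; -17/16 } R={ -33/32; -1; 0 } so -67/64
step 9: add R to get RRBBBBBRR; options L={ -2; -3/2; -5/4; -9/8; -17/16 } R={ -67/64; -33/32; -1; 0 } so -135/128
step 10: add R to get RRBBBBBRRR; options L={ -2; -3/2; -5/4; -9/8; -17/16 } R={ -135/128; -67/64; -33/32; -1; 0 } so -271/256
step 11: add R to get RRBBBBBRRRR; options L={ -2; -3/2; -5/4; -9/8; -17/16 } R={ -271/256; -135/128; -67/64; -33/32; -1; 0 } so -543/512
step 12: add B to get RRBBBBBRRRRB; options L={ -2; -3/2; -5/4; -9/8; -17/16; -543/512 } R={ -271/256; -135/128; -67/64; -33/32; -1; 0 } so -1085/1024

-1085/1024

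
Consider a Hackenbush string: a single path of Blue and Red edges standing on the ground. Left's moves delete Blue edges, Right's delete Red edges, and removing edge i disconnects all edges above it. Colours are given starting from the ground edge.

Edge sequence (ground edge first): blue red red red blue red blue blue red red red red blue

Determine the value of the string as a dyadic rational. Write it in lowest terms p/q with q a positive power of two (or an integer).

707/4096

g(b) = { 0 | none } → 1
g(br) = { 0 | 1 } → 1/2
g(brr) = { 0 | 1/2,1 } → 1/4
g(brrr) = { 0 | 1/4,1/2,1 } → 1/8
g(brrrb) = { 0,1/8 | 1/4,1/2,1 } → 3/16
g(brrrbr) = { 0,1/8 | 3/16,1/4,1/2,1 } → 5/32
g(brrrbrb) = { 0,1/8,5/32 | 3/16,1/4,1/2,1 } → 11/64
g(brrrbrbb) = { 0,1/8,5/32,11/64 | 3/16,1/4,1/2,1 } → 23/128
g(brrrbrbbr) = { 0,1/8,5/32,11/64 | 23/128,3/16,1/4,1/2,1 } → 45/256
g(brrrbrbbrr) = { 0,1/8,5/32,11/64 | 45/256,23/128,3/16,1/4,1/2,1 } → 89/512
g(brrrbrbbrrr) = { 0,1/8,5/32,11/64 | 89/512,45/256,23/128,3/16,1/4,1/2,1 } → 177/1024
g(brrrbrbbrrrr) = { 0,1/8,5/32,11/64 | 177/1024,89/512,45/256,23/128,3/16,1/4,1/2,1 } → 353/2048
g(brrrbrbbrrrrb) = { 0,1/8,5/32,11/64,353/2048 | 177/1024,89/512,45/256,23/128,3/16,1/4,1/2,1 } → 707/4096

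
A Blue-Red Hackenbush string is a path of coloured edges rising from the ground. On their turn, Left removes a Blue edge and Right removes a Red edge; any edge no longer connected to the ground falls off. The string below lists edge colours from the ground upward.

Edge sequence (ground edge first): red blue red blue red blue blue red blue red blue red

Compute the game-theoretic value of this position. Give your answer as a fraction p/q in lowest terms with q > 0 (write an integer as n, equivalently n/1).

-1323/2048

r: Left { — }, Right { 0 } gives simplest -1
rb: Left { -1 }, Right { 0 } gives simplest -1/2
rbr: Left { -1 }, Right { -1/2,0 } gives simplest -3/4
rbrb: Left { -1,-3/4 }, Right { -1/2,0 } gives simplest -5/8
rbrbr: Left { -1,-3/4 }, Right { -5/8,-1/2,0 } gives simplest -11/16
rbrbrb: Left { -1,-3/4,-11/16 }, Right { -5/8,-1/2,0 } gives simplest -21/32
rbrbrbb: Left { -1,-3/4,-11/16,-21/32 }, Right { -5/8,-1/2,0 } gives simplest -41/64
rbrbrbbr: Left { -1,-3/4,-11/16,-21/32 }, Right { -41/64,-5/8,-1/2,0 } gives simplest -83/128
rbrbrbbrb: Left { -1,-3/4,-11/16,-21/32,-83/128 }, Right { -41/64,-5/8,-1/2,0 } gives simplest -165/256
rbrbrbbrbr: Left { -1,-3/4,-11/16,-21/32,-83/128 }, Right { -165/256,-41/64,-5/8,-1/2,0 } gives simplest -331/512
rbrbrbbrbrb: Left { -1,-3/4,-11/16,-21/32,-83/128,-331/512 }, Right { -165/256,-41/64,-5/8,-1/2,0 } gives simplest -661/1024
rbrbrbbrbrbr: Left { -1,-3/4,-11/16,-21/32,-83/128,-331/512 }, Right { -661/1024,-165/256,-41/64,-5/8,-1/2,0 } gives simplest -1323/2048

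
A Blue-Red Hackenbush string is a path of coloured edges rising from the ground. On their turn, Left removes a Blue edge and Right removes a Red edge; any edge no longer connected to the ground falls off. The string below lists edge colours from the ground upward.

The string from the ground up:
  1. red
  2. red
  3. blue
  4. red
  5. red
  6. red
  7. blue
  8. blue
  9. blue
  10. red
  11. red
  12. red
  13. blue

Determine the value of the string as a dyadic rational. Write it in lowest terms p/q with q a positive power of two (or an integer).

-3869/2048

r: Left { ∅ }, Right { 0 } — simplest -1
rr: Left { ∅ }, Right { -1, 0 } — simplest -2
rrb: Left { -2 }, Right { -1, 0 } — simplest -3/2
rrbr: Left { -2 }, Right { -3/2, -1, 0 } — simplest -7/4
rrbrr: Left { -2 }, Right { -7/4, -3/2, -1, 0 } — simplest -15/8
rrbrrr: Left { -2 }, Right { -15/8, -7/4, -3/2, -1, 0 } — simplest -31/16
rrbrrrb: Left { -2, -31/16 }, Right { -15/8, -7/4, -3/2, -1, 0 } — simplest -61/32
rrbrrrbb: Left { -2, -31/16, -61/32 }, Right { -15/8, -7/4, -3/2, -1, 0 } — simplest -121/64
rrbrrrbbb: Left { -2, -31/16, -61/32, -121/64 }, Right { -15/8, -7/4, -3/2, -1, 0 } — simplest -241/128
rrbrrrbbbr: Left { -2, -31/16, -61/32, -121/64 }, Right { -241/128, -15/8, -7/4, -3/2, -1, 0 } — simplest -483/256
rrbrrrbbbrr: Left { -2, -31/16, -61/32, -121/64 }, Right { -483/256, -241/128, -15/8, -7/4, -3/2, -1, 0 } — simplest -967/512
rrbrrrbbbrrr: Left { -2, -31/16, -61/32, -121/64 }, Right { -967/512, -483/256, -241/128, -15/8, -7/4, -3/2, -1, 0 } — simplest -1935/1024
rrbrrrbbbrrrb: Left { -2, -31/16, -61/32, -121/64, -1935/1024 }, Right { -967/512, -483/256, -241/128, -15/8, -7/4, -3/2, -1, 0 } — simplest -3869/2048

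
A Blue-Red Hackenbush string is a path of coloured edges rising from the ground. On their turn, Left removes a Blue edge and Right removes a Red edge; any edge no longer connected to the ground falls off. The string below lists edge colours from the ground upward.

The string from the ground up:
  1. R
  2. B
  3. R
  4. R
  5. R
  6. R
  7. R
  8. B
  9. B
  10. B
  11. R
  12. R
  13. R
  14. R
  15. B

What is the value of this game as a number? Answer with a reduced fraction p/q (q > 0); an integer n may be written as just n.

value(R) = {  | 0 } = -1
value(RB) = { -1 | 0 } = -1/2
value(RBR) = { -1 | -1/2 0 } = -3/4
value(RBRR) = { -1 | -3/4 -1/2 0 } = -7/8
value(RBRRR) = { -1 | -7/8 -3/4 -1/2 0 } = -15/16
value(RBRRRR) = { -1 | -15/16 -7/8 -3/4 -1/2 0 } = -31/32
value(RBRRRRR) = { -1 | -31/32 -15/16 -7/8 -3/4 -1/2 0 } = -63/64
value(RBRRRRRB) = { -1 -63/64 | -31/32 -15/16 -7/8 -3/4 -1/2 0 } = -125/128
value(RBRRRRRBB) = { -1 -63/64 -125/128 | -31/32 -15/16 -7/8 -3/4 -1/2 0 } = -249/256
value(RBRRRRRBBB) = { -1 -63/64 -125/128 -249/256 | -31/32 -15/16 -7/8 -3/4 -1/2 0 } = -497/512
value(RBRRRRRBBBR) = { -1 -63/64 -125/128 -249/256 | -497/512 -31/32 -15/16 -7/8 -3/4 -1/2 0 } = -995/1024
value(RBRRRRRBBBRR) = { -1 -63/64 -125/128 -249/256 | -995/1024 -497/512 -31/32 -15/16 -7/8 -3/4 -1/2 0 } = -1991/2048
value(RBRRRRRBBBRRR) = { -1 -63/64 -125/128 -249/256 | -1991/2048 -995/1024 -497/512 -31/32 -15/16 -7/8 -3/4 -1/2 0 } = -3983/4096
value(RBRRRRRBBBRRRR) = { -1 -63/64 -125/128 -249/256 | -3983/4096 -1991/2048 -995/1024 -497/512 -31/32 -15/16 -7/8 -3/4 -1/2 0 } = -7967/8192
value(RBRRRRRBBBRRRRB) = { -1 -63/64 -125/128 -249/256 -7967/8192 | -3983/4096 -1991/2048 -995/1024 -497/512 -31/32 -15/16 -7/8 -3/4 -1/2 0 } = -15933/16384

-15933/16384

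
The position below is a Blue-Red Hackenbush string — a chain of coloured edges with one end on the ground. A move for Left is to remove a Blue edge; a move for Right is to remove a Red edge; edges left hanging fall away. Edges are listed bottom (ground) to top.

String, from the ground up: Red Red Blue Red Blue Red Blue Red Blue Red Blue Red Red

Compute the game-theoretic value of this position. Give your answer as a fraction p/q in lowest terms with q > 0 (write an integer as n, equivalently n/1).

step 1: add Red to get R; options L={ ∅ } R={ 0 } => -1
step 2: add Red to get RR; options L={ ∅ } R={ -1,0 } => -2
step 3: add Blue to get RRB; options L={ -2 } R={ -1,0 } => -3/2
step 4: add Red to get RRBR; options L={ -2 } R={ -3/2,-1,0 } => -7/4
step 5: add Blue to get RRBRB; options L={ -2,-7/4 } R={ -3/2,-1,0 } => -13/8
step 6: add Red to get RRBRBR; options L={ -2,-7/4 } R={ -13/8,-3/2,-1,0 } => -27/16
step 7: add Blue to get RRBRBRB; options L={ -2,-7/4,-27/16 } R={ -13/8,-3/2,-1,0 } => -53/32
step 8: add Red to get RRBRBRBR; options L={ -2,-7/4,-27/16 } R={ -53/32,-13/8,-3/2,-1,0 } => -107/64
step 9: add Blue to get RRBRBRBRB; options L={ -2,-7/4,-27/16,-107/64 } R={ -53/32,-13/8,-3/2,-1,0 } => -213/128
step 10: add Red to get RRBRBRBRBR; options L={ -2,-7/4,-27/16,-107/64 } R={ -213/128,-53/32,-13/8,-3/2,-1,0 } => -427/256
step 11: add Blue to get RRBRBRBRBRB; options L={ -2,-7/4,-27/16,-107/64,-427/256 } R={ -213/128,-53/32,-13/8,-3/2,-1,0 } => -853/512
step 12: add Red to get RRBRBRBRBRBR; options L={ -2,-7/4,-27/16,-107/64,-427/256 } R={ -853/512,-213/128,-53/32,-13/8,-3/2,-1,0 } => -1707/1024
step 13: add Red to get RRBRBRBRBRBRR; options L={ -2,-7/4,-27/16,-107/64,-427/256 } R={ -1707/1024,-853/512,-213/128,-53/32,-13/8,-3/2,-1,0 } => -3415/2048

-3415/2048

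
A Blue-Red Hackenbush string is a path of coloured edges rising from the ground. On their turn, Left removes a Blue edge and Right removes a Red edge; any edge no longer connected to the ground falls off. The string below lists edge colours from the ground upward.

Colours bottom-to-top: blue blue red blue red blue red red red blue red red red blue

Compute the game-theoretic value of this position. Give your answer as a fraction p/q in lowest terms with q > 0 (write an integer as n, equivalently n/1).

Build G(s[:k]) for k = 1..14, string s = blue blue red blue red blue red red red blue red red red blue.
b: Left { 0 }, Right {  } ⇒ simplest 1
bb: Left { 0, 1 }, Right {  } ⇒ simplest 2
bbr: Left { 0, 1 }, Right { 2 } ⇒ simplest 3/2
bbrb: Left { 0, 1, 3/2 }, Right { 2 } ⇒ simplest 7/4
bbrbr: Left { 0, 1, 3/2 }, Right { 7/4, 2 } ⇒ simplest 13/8
bbrbrb: Left { 0, 1, 3/2, 13/8 }, Right { 7/4, 2 } ⇒ simplest 27/16
bbrbrbr: Left { 0, 1, 3/2, 13/8 }, Right { 27/16, 7/4, 2 } ⇒ simplest 53/32
bbrbrbrr: Left { 0, 1, 3/2, 13/8 }, Right { 53/32, 27/16, 7/4, 2 } ⇒ simplest 105/64
bbrbrbrrr: Left { 0, 1, 3/2, 13/8 }, Right { 105/64, 53/32, 27/16, 7/4, 2 } ⇒ simplest 209/128
bbrbrbrrrb: Left { 0, 1, 3/2, 13/8, 209/128 }, Right { 105/64, 53/32, 27/16, 7/4, 2 } ⇒ simplest 419/256
bbrbrbrrrbr: Left { 0, 1, 3/2, 13/8, 209/128 }, Right { 419/256, 105/64, 53/32, 27/16, 7/4, 2 } ⇒ simplest 837/512
bbrbrbrrrbrr: Left { 0, 1, 3/2, 13/8, 209/128 }, Right { 837/512, 419/256, 105/64, 53/32, 27/16, 7/4, 2 } ⇒ simplest 1673/1024
bbrbrbrrrbrrr: Left { 0, 1, 3/2, 13/8, 209/128 }, Right { 1673/1024, 837/512, 419/256, 105/64, 53/32, 27/16, 7/4, 2 } ⇒ simplest 3345/2048
bbrbrbrrrbrrrb: Left { 0, 1, 3/2, 13/8, 209/128, 3345/2048 }, Right { 1673/1024, 837/512, 419/256, 105/64, 53/32, 27/16, 7/4, 2 } ⇒ simplest 6691/4096

6691/4096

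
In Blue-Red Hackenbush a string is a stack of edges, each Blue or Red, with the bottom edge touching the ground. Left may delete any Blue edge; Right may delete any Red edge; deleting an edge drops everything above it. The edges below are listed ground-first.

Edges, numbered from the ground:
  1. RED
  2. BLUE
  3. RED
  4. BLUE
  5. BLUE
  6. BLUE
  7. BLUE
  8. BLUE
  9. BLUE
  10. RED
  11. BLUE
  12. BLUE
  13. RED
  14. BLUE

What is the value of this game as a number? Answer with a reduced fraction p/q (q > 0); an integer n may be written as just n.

-4133/8192

step 1: add RED to get R; options L={ — } R={ 0 } ⇒ -1
step 2: add BLUE to get RB; options L={ -1 } R={ 0 } ⇒ -1/2
step 3: add RED to get RBR; options L={ -1 } R={ -1/2,0 } ⇒ -3/4
step 4: add BLUE to get RBRB; options L={ -1,-3/4 } R={ -1/2,0 } ⇒ -5/8
step 5: add BLUE to get RBRBB; options L={ -1,-3/4,-5/8 } R={ -1/2,0 } ⇒ -9/16
step 6: add BLUE to get RBRBBB; options L={ -1,-3/4,-5/8,-9/16 } R={ -1/2,0 } ⇒ -17/32
step 7: add BLUE to get RBRBBBB; options L={ -1,-3/4,-5/8,-9/16,-17/32 } R={ -1/2,0 } ⇒ -33/64
step 8: add BLUE to get RBRBBBBB; options L={ -1,-3/4,-5/8,-9/16,-17/32,-33/64 } R={ -1/2,0 } ⇒ -65/128
step 9: add BLUE to get RBRBBBBBB; options L={ -1,-3/4,-5/8,-9/16,-17/32,-33/64,-65/128 } R={ -1/2,0 } ⇒ -129/256
step 10: add RED to get RBRBBBBBBR; options L={ -1,-3/4,-5/8,-9/16,-17/32,-33/64,-65/128 } R={ -129/256,-1/2,0 } ⇒ -259/512
step 11: add BLUE to get RBRBBBBBBRB; options L={ -1,-3/4,-5/8,-9/16,-17/32,-33/64,-65/128,-259/512 } R={ -129/256,-1/2,0 } ⇒ -517/1024
step 12: add BLUE to get RBRBBBBBBRBB; options L={ -1,-3/4,-5/8,-9/16,-17/32,-33/64,-65/128,-259/512,-517/1024 } R={ -129/256,-1/2,0 } ⇒ -1033/2048
step 13: add RED to get RBRBBBBBBRBBR; options L={ -1,-3/4,-5/8,-9/16,-17/32,-33/64,-65/128,-259/512,-517/1024 } R={ -1033/2048,-129/256,-1/2,0 } ⇒ -2067/4096
step 14: add BLUE to get RBRBBBBBBRBBRB; options L={ -1,-3/4,-5/8,-9/16,-17/32,-33/64,-65/128,-259/512,-517/1024,-2067/4096 } R={ -1033/2048,-129/256,-1/2,0 } ⇒ -4133/8192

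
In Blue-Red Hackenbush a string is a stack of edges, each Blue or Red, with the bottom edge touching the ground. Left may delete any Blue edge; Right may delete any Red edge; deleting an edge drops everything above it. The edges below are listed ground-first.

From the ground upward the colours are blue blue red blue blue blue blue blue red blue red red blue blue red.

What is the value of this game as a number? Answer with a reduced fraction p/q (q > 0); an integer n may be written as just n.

Recurse on prefixes of the 15-edge string blue blue red blue blue blue blue blue red blue red red blue blue red:
edge 1 of 15 (blue): { 0 | · } = 1
edge 2 of 15 (blue): { 0, 1 | · } = 2
edge 3 of 15 (red): { 0, 1 | 2 } = 3/2
edge 4 of 15 (blue): { 0, 1, 3/2 | 2 } = 7/4
edge 5 of 15 (blue): { 0, 1, 3/2, 7/4 | 2 } = 15/8
edge 6 of 15 (blue): { 0, 1, 3/2, 7/4, 15/8 | 2 } = 31/16
edge 7 of 15 (blue): { 0, 1, 3/2, 7/4, 15/8, 31/16 | 2 } = 63/32
edge 8 of 15 (blue): { 0, 1, 3/2, 7/4, 15/8, 31/16, 63/32 | 2 } = 127/64
edge 9 of 15 (red): { 0, 1, 3/2, 7/4, 15/8, 31/16, 63/32 | 127/64, 2 } = 253/128
edge 10 of 15 (blue): { 0, 1, 3/2, 7/4, 15/8, 31/16, 63/32, 253/128 | 127/64, 2 } = 507/256
edge 11 of 15 (red): { 0, 1, 3/2, 7/4, 15/8, 31/16, 63/32, 253/128 | 507/256, 127/64, 2 } = 1013/512
edge 12 of 15 (red): { 0, 1, 3/2, 7/4, 15/8, 31/16, 63/32, 253/128 | 1013/512, 507/256, 127/64, 2 } = 2025/1024
edge 13 of 15 (blue): { 0, 1, 3/2, 7/4, 15/8, 31/16, 63/32, 253/128, 2025/1024 | 1013/512, 507/256, 127/64, 2 } = 4051/2048
edge 14 of 15 (blue): { 0, 1, 3/2, 7/4, 15/8, 31/16, 63/32, 253/128, 2025/1024, 4051/2048 | 1013/512, 507/256, 127/64, 2 } = 8103/4096
edge 15 of 15 (red): { 0, 1, 3/2, 7/4, 15/8, 31/16, 63/32, 253/128, 2025/1024, 4051/2048 | 8103/4096, 1013/512, 507/256, 127/64, 2 } = 16205/8192

16205/8192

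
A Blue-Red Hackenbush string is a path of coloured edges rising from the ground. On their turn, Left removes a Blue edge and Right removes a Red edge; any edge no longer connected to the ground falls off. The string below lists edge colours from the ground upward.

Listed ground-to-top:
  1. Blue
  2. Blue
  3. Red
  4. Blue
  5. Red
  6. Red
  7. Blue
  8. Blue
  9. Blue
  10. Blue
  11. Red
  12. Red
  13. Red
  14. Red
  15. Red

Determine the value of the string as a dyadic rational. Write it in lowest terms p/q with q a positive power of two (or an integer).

13249/8192

val(B) = { 0 |  } → 1
val(BB) = { 0, 1 |  } → 2
val(BBR) = { 0, 1 | 2 } → 3/2
val(BBRB) = { 0, 1, 3/2 | 2 } → 7/4
val(BBRBR) = { 0, 1, 3/2 | 7/4, 2 } → 13/8
val(BBRBRR) = { 0, 1, 3/2 | 13/8, 7/4, 2 } → 25/16
val(BBRBRRB) = { 0, 1, 3/2, 25/16 | 13/8, 7/4, 2 } → 51/32
val(BBRBRRBB) = { 0, 1, 3/2, 25/16, 51/32 | 13/8, 7/4, 2 } → 103/64
val(BBRBRRBBB) = { 0, 1, 3/2, 25/16, 51/32, 103/64 | 13/8, 7/4, 2 } → 207/128
val(BBRBRRBBBB) = { 0, 1, 3/2, 25/16, 51/32, 103/64, 207/128 | 13/8, 7/4, 2 } → 415/256
val(BBRBRRBBBBR) = { 0, 1, 3/2, 25/16, 51/32, 103/64, 207/128 | 415/256, 13/8, 7/4, 2 } → 829/512
val(BBRBRRBBBBRR) = { 0, 1, 3/2, 25/16, 51/32, 103/64, 207/128 | 829/512, 415/256, 13/8, 7/4, 2 } → 1657/1024
val(BBRBRRBBBBRRR) = { 0, 1, 3/2, 25/16, 51/32, 103/64, 207/128 | 1657/1024, 829/512, 415/256, 13/8, 7/4, 2 } → 3313/2048
val(BBRBRRBBBBRRRR) = { 0, 1, 3/2, 25/16, 51/32, 103/64, 207/128 | 3313/2048, 1657/1024, 829/512, 415/256, 13/8, 7/4, 2 } → 6625/4096
val(BBRBRRBBBBRRRRR) = { 0, 1, 3/2, 25/16, 51/32, 103/64, 207/128 | 6625/4096, 3313/2048, 1657/1024, 829/512, 415/256, 13/8, 7/4, 2 } → 13249/8192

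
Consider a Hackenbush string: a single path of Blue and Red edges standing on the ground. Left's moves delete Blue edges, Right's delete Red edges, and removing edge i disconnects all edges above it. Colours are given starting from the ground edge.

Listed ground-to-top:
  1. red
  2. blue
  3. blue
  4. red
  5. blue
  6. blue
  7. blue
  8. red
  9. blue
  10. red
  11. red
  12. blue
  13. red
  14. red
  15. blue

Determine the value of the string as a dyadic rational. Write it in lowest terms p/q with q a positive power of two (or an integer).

-4461/16384

value(r) = {  | 0 } — -1
value(rb) = { -1 | 0 } — -1/2
value(rbb) = { -1, -1/2 | 0 } — -1/4
value(rbbr) = { -1, -1/2 | -1/4, 0 } — -3/8
value(rbbrb) = { -1, -1/2, -3/8 | -1/4, 0 } — -5/16
value(rbbrbb) = { -1, -1/2, -3/8, -5/16 | -1/4, 0 } — -9/32
value(rbbrbbb) = { -1, -1/2, -3/8, -5/16, -9/32 | -1/4, 0 } — -17/64
value(rbbrbbbr) = { -1, -1/2, -3/8, -5/16, -9/32 | -17/64, -1/4, 0 } — -35/128
value(rbbrbbbrb) = { -1, -1/2, -3/8, -5/16, -9/32, -35/128 | -17/64, -1/4, 0 } — -69/256
value(rbbrbbbrbr) = { -1, -1/2, -3/8, -5/16, -9/32, -35/128 | -69/256, -17/64, -1/4, 0 } — -139/512
value(rbbrbbbrbrr) = { -1, -1/2, -3/8, -5/16, -9/32, -35/128 | -139/512, -69/256, -17/64, -1/4, 0 } — -279/1024
value(rbbrbbbrbrrb) = { -1, -1/2, -3/8, -5/16, -9/32, -35/128, -279/1024 | -139/512, -69/256, -17/64, -1/4, 0 } — -557/2048
value(rbbrbbbrbrrbr) = { -1, -1/2, -3/8, -5/16, -9/32, -35/128, -279/1024 | -557/2048, -139/512, -69/256, -17/64, -1/4, 0 } — -1115/4096
value(rbbrbbbrbrrbrr) = { -1, -1/2, -3/8, -5/16, -9/32, -35/128, -279/1024 | -1115/4096, -557/2048, -139/512, -69/256, -17/64, -1/4, 0 } — -2231/8192
value(rbbrbbbrbrrbrrb) = { -1, -1/2, -3/8, -5/16, -9/32, -35/128, -279/1024, -2231/8192 | -1115/4096, -557/2048, -139/512, -69/256, -17/64, -1/4, 0 } — -4461/16384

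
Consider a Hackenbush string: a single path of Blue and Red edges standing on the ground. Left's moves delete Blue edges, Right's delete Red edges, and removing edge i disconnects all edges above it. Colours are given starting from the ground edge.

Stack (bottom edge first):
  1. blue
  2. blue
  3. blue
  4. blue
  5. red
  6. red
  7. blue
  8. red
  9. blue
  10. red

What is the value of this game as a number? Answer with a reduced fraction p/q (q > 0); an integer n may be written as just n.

Prefix values for blue blue blue blue red red blue red blue red via {L|R} + simplicity:
step 1: add blue to get b; options L={ 0 } R={ · } -> 1
step 2: add blue to get bb; options L={ 0,1 } R={ · } -> 2
step 3: add blue to get bbb; options L={ 0,1,2 } R={ · } -> 3
step 4: add blue to get bbbb; options L={ 0,1,2,3 } R={ · } -> 4
step 5: add red to get bbbbr; options L={ 0,1,2,3 } R={ 4 } -> 7/2
step 6: add red to get bbbbrr; options L={ 0,1,2,3 } R={ 7/2,4 } -> 13/4
step 7: add blue to get bbbbrrb; options L={ 0,1,2,3,13/4 } R={ 7/2,4 } -> 27/8
step 8: add red to get bbbbrrbr; options L={ 0,1,2,3,13/4 } R={ 27/8,7/2,4 } -> 53/16
step 9: add blue to get bbbbrrbrb; options L={ 0,1,2,3,13/4,53/16 } R={ 27/8,7/2,4 } -> 107/32
step 10: add red to get bbbbrrbrbr; options L={ 0,1,2,3,13/4,53/16 } R={ 107/32,27/8,7/2,4 } -> 213/64

213/64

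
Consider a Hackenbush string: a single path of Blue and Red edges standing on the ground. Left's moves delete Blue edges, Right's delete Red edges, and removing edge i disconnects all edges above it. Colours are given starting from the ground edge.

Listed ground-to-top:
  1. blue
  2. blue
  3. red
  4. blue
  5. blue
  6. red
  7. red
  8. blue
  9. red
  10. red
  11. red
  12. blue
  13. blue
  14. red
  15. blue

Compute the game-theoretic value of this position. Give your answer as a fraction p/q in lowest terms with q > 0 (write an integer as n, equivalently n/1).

Prefix values for blue blue red blue blue red red blue red red red blue blue red blue via {L|R} + simplicity:
v_1 [b]  L=[0]  R=[—]  → 1
v_2 [bb]  L=[0,1]  R=[—]  → 2
v_3 [bbr]  L=[0,1]  R=[2]  → 3/2
v_4 [bbrb]  L=[0,1,3/2]  R=[2]  → 7/4
v_5 [bbrbb]  L=[0,1,3/2,7/4]  R=[2]  → 15/8
v_6 [bbrbbr]  L=[0,1,3/2,7/4]  R=[15/8,2]  → 29/16
v_7 [bbrbbrr]  L=[0,1,3/2,7/4]  R=[29/16,15/8,2]  → 57/32
v_8 [bbrbbrrb]  L=[0,1,3/2,7/4,57/32]  R=[29/16,15/8,2]  → 115/64
v_9 [bbrbbrrbr]  L=[0,1,3/2,7/4,57/32]  R=[115/64,29/16,15/8,2]  → 229/128
v_10 [bbrbbrrbrr]  L=[0,1,3/2,7/4,57/32]  R=[229/128,115/64,29/16,15/8,2]  → 457/256
v_11 [bbrbbrrbrrr]  L=[0,1,3/2,7/4,57/32]  R=[457/256,229/128,115/64,29/16,15/8,2]  → 913/512
v_12 [bbrbbrrbrrrb]  L=[0,1,3/2,7/4,57/32,913/512]  R=[457/256,229/128,115/64,29/16,15/8,2]  → 1827/1024
v_13 [bbrbbrrbrrrbb]  L=[0,1,3/2,7/4,57/32,913/512,1827/1024]  R=[457/256,229/128,115/64,29/16,15/8,2]  → 3655/2048
v_14 [bbrbbrrbrrrbbr]  L=[0,1,3/2,7/4,57/32,913/512,1827/1024]  R=[3655/2048,457/256,229/128,115/64,29/16,15/8,2]  → 7309/4096
v_15 [bbrbbrrbrrrbbrb]  L=[0,1,3/2,7/4,57/32,913/512,1827/1024,7309/4096]  R=[3655/2048,457/256,229/128,115/64,29/16,15/8,2]  → 14619/8192

14619/8192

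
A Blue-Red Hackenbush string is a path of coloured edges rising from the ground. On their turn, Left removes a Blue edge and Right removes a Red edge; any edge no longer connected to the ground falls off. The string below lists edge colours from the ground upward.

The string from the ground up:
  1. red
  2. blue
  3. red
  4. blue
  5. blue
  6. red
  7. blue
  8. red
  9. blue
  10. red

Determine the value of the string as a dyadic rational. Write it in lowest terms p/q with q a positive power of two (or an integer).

-299/512

G_1 [r]  L=[∅]  R=[0]  so -1
G_2 [rb]  L=[-1]  R=[0]  so -1/2
G_3 [rbr]  L=[-1]  R=[-1/2; 0]  so -3/4
G_4 [rbrb]  L=[-1; -3/4]  R=[-1/2; 0]  so -5/8
G_5 [rbrbb]  L=[-1; -3/4; -5/8]  R=[-1/2; 0]  so -9/16
G_6 [rbrbbr]  L=[-1; -3/4; -5/8]  R=[-9/16; -1/2; 0]  so -19/32
G_7 [rbrbbrb]  L=[-1; -3/4; -5/8; -19/32]  R=[-9/16; -1/2; 0]  so -37/64
G_8 [rbrbbrbr]  L=[-1; -3/4; -5/8; -19/32]  R=[-37/64; -9/16; -1/2; 0]  so -75/128
G_9 [rbrbbrbrb]  L=[-1; -3/4; -5/8; -19/32; -75/128]  R=[-37/64; -9/16; -1/2; 0]  so -149/256
G_10 [rbrbbrbrbr]  L=[-1; -3/4; -5/8; -19/32; -75/128]  R=[-149/256; -37/64; -9/16; -1/2; 0]  so -299/512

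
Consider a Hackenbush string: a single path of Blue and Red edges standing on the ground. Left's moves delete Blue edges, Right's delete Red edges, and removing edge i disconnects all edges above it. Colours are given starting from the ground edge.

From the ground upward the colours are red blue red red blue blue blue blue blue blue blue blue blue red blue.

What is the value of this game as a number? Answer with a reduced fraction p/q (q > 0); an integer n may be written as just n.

-12293/16384

1 of 15 · r · max L −∞ · min R 0 gives -1
2 of 15 · rb · max L -1 · min R 0 gives -1/2
3 of 15 · rbr · max L -1 · min R -1/2 gives -3/4
4 of 15 · rbrr · max L -1 · min R -3/4 gives -7/8
5 of 15 · rbrrb · max L -7/8 · min R -3/4 gives -13/16
6 of 15 · rbrrbb · max L -13/16 · min R -3/4 gives -25/32
7 of 15 · rbrrbbb · max L -25/32 · min R -3/4 gives -49/64
8 of 15 · rbrrbbbb · max L -49/64 · min R -3/4 gives -97/128
9 of 15 · rbrrbbbbb · max L -97/128 · min R -3/4 gives -193/256
10 of 15 · rbrrbbbbbb · max L -193/256 · min R -3/4 gives -385/512
11 of 15 · rbrrbbbbbbb · max L -385/512 · min R -3/4 gives -769/1024
12 of 15 · rbrrbbbbbbbb · max L -769/1024 · min R -3/4 gives -1537/2048
13 of 15 · rbrrbbbbbbbbb · max L -1537/2048 · min R -3/4 gives -3073/4096
14 of 15 · rbrrbbbbbbbbbr · max L -1537/2048 · min R -3073/4096 gives -6147/8192
15 of 15 · rbrrbbbbbbbbbrb · max L -6147/8192 · min R -3073/4096 gives -12293/16384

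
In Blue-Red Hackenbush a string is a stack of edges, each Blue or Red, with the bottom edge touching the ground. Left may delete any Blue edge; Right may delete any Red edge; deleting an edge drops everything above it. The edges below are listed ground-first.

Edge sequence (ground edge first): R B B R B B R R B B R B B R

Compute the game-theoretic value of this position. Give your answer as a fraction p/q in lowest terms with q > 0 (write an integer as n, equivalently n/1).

edge 1 of 14 (R): {  | 0 } -> -1
edge 2 of 14 (B): { -1 | 0 } -> -1/2
edge 3 of 14 (B): { -1 -1/2 | 0 } -> -1/4
edge 4 of 14 (R): { -1 -1/2 | -1/4 0 } -> -3/8
edge 5 of 14 (B): { -1 -1/2 -3/8 | -1/4 0 } -> -5/16
edge 6 of 14 (B): { -1 -1/2 -3/8 -5/16 | -1/4 0 } -> -9/32
edge 7 of 14 (R): { -1 -1/2 -3/8 -5/16 | -9/32 -1/4 0 } -> -19/64
edge 8 of 14 (R): { -1 -1/2 -3/8 -5/16 | -19/64 -9/32 -1/4 0 } -> -39/128
edge 9 of 14 (B): { -1 -1/2 -3/8 -5/16 -39/128 | -19/64 -9/32 -1/4 0 } -> -77/256
edge 10 of 14 (B): { -1 -1/2 -3/8 -5/16 -39/128 -77/256 | -19/64 -9/32 -1/4 0 } -> -153/512
edge 11 of 14 (R): { -1 -1/2 -3/8 -5/16 -39/128 -77/256 | -153/512 -19/64 -9/32 -1/4 0 } -> -307/1024
edge 12 of 14 (B): { -1 -1/2 -3/8 -5/16 -39/128 -77/256 -307/1024 | -153/512 -19/64 -9/32 -1/4 0 } -> -613/2048
edge 13 of 14 (B): { -1 -1/2 -3/8 -5/16 -39/128 -77/256 -307/1024 -613/2048 | -153/512 -19/64 -9/32 -1/4 0 } -> -1225/4096
edge 14 of 14 (R): { -1 -1/2 -3/8 -5/16 -39/128 -77/256 -307/1024 -613/2048 | -1225/4096 -153/512 -19/64 -9/32 -1/4 0 } -> -2451/8192

-2451/8192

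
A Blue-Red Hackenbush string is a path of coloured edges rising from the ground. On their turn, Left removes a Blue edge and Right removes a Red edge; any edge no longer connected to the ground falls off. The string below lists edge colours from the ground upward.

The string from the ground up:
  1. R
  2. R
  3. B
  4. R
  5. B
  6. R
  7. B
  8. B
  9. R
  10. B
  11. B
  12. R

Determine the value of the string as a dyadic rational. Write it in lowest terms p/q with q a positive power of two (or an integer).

edge 1 of 12 (R): { · | 0 } — -1
edge 2 of 12 (R): { · | -1, 0 } — -2
edge 3 of 12 (B): { -2 | -1, 0 } — -3/2
edge 4 of 12 (R): { -2 | -3/2, -1, 0 } — -7/4
edge 5 of 12 (B): { -2, -7/4 | -3/2, -1, 0 } — -13/8
edge 6 of 12 (R): { -2, -7/4 | -13/8, -3/2, -1, 0 } — -27/16
edge 7 of 12 (B): { -2, -7/4, -27/16 | -13/8, -3/2, -1, 0 } — -53/32
edge 8 of 12 (B): { -2, -7/4, -27/16, -53/32 | -13/8, -3/2, -1, 0 } — -105/64
edge 9 of 12 (R): { -2, -7/4, -27/16, -53/32 | -105/64, -13/8, -3/2, -1, 0 } — -211/128
edge 10 of 12 (B): { -2, -7/4, -27/16, -53/32, -211/128 | -105/64, -13/8, -3/2, -1, 0 } — -421/256
edge 11 of 12 (B): { -2, -7/4, -27/16, -53/32, -211/128, -421/256 | -105/64, -13/8, -3/2, -1, 0 } — -841/512
edge 12 of 12 (R): { -2, -7/4, -27/16, -53/32, -211/128, -421/256 | -841/512, -105/64, -13/8, -3/2, -1, 0 } — -1683/1024

-1683/1024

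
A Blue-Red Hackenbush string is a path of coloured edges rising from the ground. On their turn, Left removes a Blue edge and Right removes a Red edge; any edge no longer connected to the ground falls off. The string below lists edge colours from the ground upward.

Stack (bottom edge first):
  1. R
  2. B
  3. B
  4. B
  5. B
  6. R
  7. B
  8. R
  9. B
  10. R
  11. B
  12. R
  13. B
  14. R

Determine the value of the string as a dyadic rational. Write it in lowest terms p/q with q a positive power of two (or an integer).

-683/8192

R: Left { · }, Right { 0 } = simplest -1
RB: Left { -1 }, Right { 0 } = simplest -1/2
RBB: Left { -1; -1/2 }, Right { 0 } = simplest -1/4
RBBB: Left { -1; -1/2; -1/4 }, Right { 0 } = simplest -1/8
RBBBB: Left { -1; -1/2; -1/4; -1/8 }, Right { 0 } = simplest -1/16
RBBBBR: Left { -1; -1/2; -1/4; -1/8 }, Right { -1/16; 0 } = simplest -3/32
RBBBBRB: Left { -1; -1/2; -1/4; -1/8; -3/32 }, Right { -1/16; 0 } = simplest -5/64
RBBBBRBR: Left { -1; -1/2; -1/4; -1/8; -3/32 }, Right { -5/64; -1/16; 0 } = simplest -11/128
RBBBBRBRB: Left { -1; -1/2; -1/4; -1/8; -3/32; -11/128 }, Right { -5/64; -1/16; 0 } = simplest -21/256
RBBBBRBRBR: Left { -1; -1/2; -1/4; -1/8; -3/32; -11/128 }, Right { -21/256; -5/64; -1/16; 0 } = simplest -43/512
RBBBBRBRBRB: Left { -1; -1/2; -1/4; -1/8; -3/32; -11/128; -43/512 }, Right { -21/256; -5/64; -1/16; 0 } = simplest -85/1024
RBBBBRBRBRBR: Left { -1; -1/2; -1/4; -1/8; -3/32; -11/128; -43/512 }, Right { -85/1024; -21/256; -5/64; -1/16; 0 } = simplest -171/2048
RBBBBRBRBRBRB: Left { -1; -1/2; -1/4; -1/8; -3/32; -11/128; -43/512; -171/2048 }, Right { -85/1024; -21/256; -5/64; -1/16; 0 } = simplest -341/4096
RBBBBRBRBRBRBR: Left { -1; -1/2; -1/4; -1/8; -3/32; -11/128; -43/512; -171/2048 }, Right { -341/4096; -85/1024; -21/256; -5/64; -1/16; 0 } = simplest -683/8192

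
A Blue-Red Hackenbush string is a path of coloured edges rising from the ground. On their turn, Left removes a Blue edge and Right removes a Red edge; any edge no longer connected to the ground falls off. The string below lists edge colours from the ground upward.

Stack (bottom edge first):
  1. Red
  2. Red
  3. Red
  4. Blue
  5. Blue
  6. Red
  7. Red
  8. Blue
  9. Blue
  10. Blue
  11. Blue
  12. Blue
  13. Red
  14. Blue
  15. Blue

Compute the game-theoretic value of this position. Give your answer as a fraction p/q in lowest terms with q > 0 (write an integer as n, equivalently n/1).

Recurse on prefixes of the 15-edge string Red Red Red Blue Blue Red Red Blue Blue Blue Blue Blue Red Blue Blue:
edge 1 of 15 (Red): { — | 0 } => -1
edge 2 of 15 (Red): { — | -1 0 } => -2
edge 3 of 15 (Red): { — | -2 -1 0 } => -3
edge 4 of 15 (Blue): { -3 | -2 -1 0 } => -5/2
edge 5 of 15 (Blue): { -3 -5/2 | -2 -1 0 } => -9/4
edge 6 of 15 (Red): { -3 -5/2 | -9/4 -2 -1 0 } => -19/8
edge 7 of 15 (Red): { -3 -5/2 | -19/8 -9/4 -2 -1 0 } => -39/16
edge 8 of 15 (Blue): { -3 -5/2 -39/16 | -19/8 -9/4 -2 -1 0 } => -77/32
edge 9 of 15 (Blue): { -3 -5/2 -39/16 -77/32 | -19/8 -9/4 -2 -1 0 } => -153/64
edge 10 of 15 (Blue): { -3 -5/2 -39/16 -77/32 -153/64 | -19/8 -9/4 -2 -1 0 } => -305/128
edge 11 of 15 (Blue): { -3 -5/2 -39/16 -77/32 -153/64 -305/128 | -19/8 -9/4 -2 -1 0 } => -609/256
edge 12 of 15 (Blue): { -3 -5/2 -39/16 -77/32 -153/64 -305/128 -609/256 | -19/8 -9/4 -2 -1 0 } => -1217/512
edge 13 of 15 (Red): { -3 -5/2 -39/16 -77/32 -153/64 -305/128 -609/256 | -1217/512 -19/8 -9/4 -2 -1 0 } => -2435/1024
edge 14 of 15 (Blue): { -3 -5/2 -39/16 -77/32 -153/64 -305/128 -609/256 -2435/1024 | -1217/512 -19/8 -9/4 -2 -1 0 } => -4869/2048
edge 15 of 15 (Blue): { -3 -5/2 -39/16 -77/32 -153/64 -305/128 -609/256 -2435/1024 -4869/2048 | -1217/512 -19/8 -9/4 -2 -1 0 } => -9737/4096

-9737/4096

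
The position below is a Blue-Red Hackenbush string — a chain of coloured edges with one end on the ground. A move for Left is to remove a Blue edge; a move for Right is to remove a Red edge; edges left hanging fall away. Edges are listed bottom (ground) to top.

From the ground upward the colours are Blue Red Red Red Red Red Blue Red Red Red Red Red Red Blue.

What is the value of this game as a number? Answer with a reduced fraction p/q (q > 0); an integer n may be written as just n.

259/8192

Recurse on prefixes of the 14-edge string Blue Red Red Red Red Red Blue Red Red Red Red Red Red Blue:
g(B) = { 0 | · } -> 1
g(BR) = { 0 | 1 } -> 1/2
g(BRR) = { 0 | 1/2,1 } -> 1/4
g(BRRR) = { 0 | 1/4,1/2,1 } -> 1/8
g(BRRRR) = { 0 | 1/8,1/4,1/2,1 } -> 1/16
g(BRRRRR) = { 0 | 1/16,1/8,1/4,1/2,1 } -> 1/32
g(BRRRRRB) = { 0,1/32 | 1/16,1/8,1/4,1/2,1 } -> 3/64
g(BRRRRRBR) = { 0,1/32 | 3/64,1/16,1/8,1/4,1/2,1 } -> 5/128
g(BRRRRRBRR) = { 0,1/32 | 5/128,3/64,1/16,1/8,1/4,1/2,1 } -> 9/256
g(BRRRRRBRRR) = { 0,1/32 | 9/256,5/128,3/64,1/16,1/8,1/4,1/2,1 } -> 17/512
g(BRRRRRBRRRR) = { 0,1/32 | 17/512,9/256,5/128,3/64,1/16,1/8,1/4,1/2,1 } -> 33/1024
g(BRRRRRBRRRRR) = { 0,1/32 | 33/1024,17/512,9/256,5/128,3/64,1/16,1/8,1/4,1/2,1 } -> 65/2048
g(BRRRRRBRRRRRR) = { 0,1/32 | 65/2048,33/1024,17/512,9/256,5/128,3/64,1/16,1/8,1/4,1/2,1 } -> 129/4096
g(BRRRRRBRRRRRRB) = { 0,1/32,129/4096 | 65/2048,33/1024,17/512,9/256,5/128,3/64,1/16,1/8,1/4,1/2,1 } -> 259/8192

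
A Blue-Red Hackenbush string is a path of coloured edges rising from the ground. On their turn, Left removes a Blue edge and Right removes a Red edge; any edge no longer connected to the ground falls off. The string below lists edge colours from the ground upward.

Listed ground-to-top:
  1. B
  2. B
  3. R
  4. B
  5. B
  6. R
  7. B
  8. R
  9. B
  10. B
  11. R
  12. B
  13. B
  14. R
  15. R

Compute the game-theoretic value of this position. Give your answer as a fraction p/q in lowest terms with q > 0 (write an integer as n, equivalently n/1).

Build v(s[:k]) for k = 1..15, string s = B B R B B R B R B B R B B R R.
1 of 15 · B · max L 0 · min R +∞ gives 1
2 of 15 · BB · max L 1 · min R +∞ gives 2
3 of 15 · BBR · max L 1 · min R 2 gives 3/2
4 of 15 · BBRB · max L 3/2 · min R 2 gives 7/4
5 of 15 · BBRBB · max L 7/4 · min R 2 gives 15/8
6 of 15 · BBRBBR · max L 7/4 · min R 15/8 gives 29/16
7 of 15 · BBRBBRB · max L 29/16 · min R 15/8 gives 59/32
8 of 15 · BBRBBRBR · max L 29/16 · min R 59/32 gives 117/64
9 of 15 · BBRBBRBRB · max L 117/64 · min R 59/32 gives 235/128
10 of 15 · BBRBBRBRBB · max L 235/128 · min R 59/32 gives 471/256
11 of 15 · BBRBBRBRBBR · max L 235/128 · min R 471/256 gives 941/512
12 of 15 · BBRBBRBRBBRB · max L 941/512 · min R 471/256 gives 1883/1024
13 of 15 · BBRBBRBRBBRBB · max L 1883/1024 · min R 471/256 gives 3767/2048
14 of 15 · BBRBBRBRBBRBBR · max L 1883/1024 · min R 3767/2048 gives 7533/4096
15 of 15 · BBRBBRBRBBRBBRR · max L 1883/1024 · min R 7533/4096 gives 15065/8192

15065/8192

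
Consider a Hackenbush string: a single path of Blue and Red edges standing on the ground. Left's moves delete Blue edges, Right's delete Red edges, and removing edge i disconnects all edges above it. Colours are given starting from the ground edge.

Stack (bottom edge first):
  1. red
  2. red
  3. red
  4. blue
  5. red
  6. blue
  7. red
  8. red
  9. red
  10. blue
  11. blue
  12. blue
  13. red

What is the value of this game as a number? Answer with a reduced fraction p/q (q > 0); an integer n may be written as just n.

-2787/1024

r: Left { none }, Right { 0 } — simplest -1
rr: Left { none }, Right { -1; 0 } — simplest -2
rrr: Left { none }, Right { -2; -1; 0 } — simplest -3
rrrb: Left { -3 }, Right { -2; -1; 0 } — simplest -5/2
rrrbr: Left { -3 }, Right { -5/2; -2; -1; 0 } — simplest -11/4
rrrbrb: Left { -3; -11/4 }, Right { -5/2; -2; -1; 0 } — simplest -21/8
rrrbrbr: Left { -3; -11/4 }, Right { -21/8; -5/2; -2; -1; 0 } — simplest -43/16
rrrbrbrr: Left { -3; -11/4 }, Right { -43/16; -21/8; -5/2; -2; -1; 0 } — simplest -87/32
rrrbrbrrr: Left { -3; -11/4 }, Right { -87/32; -43/16; -21/8; -5/2; -2; -1; 0 } — simplest -175/64
rrrbrbrrrb: Left { -3; -11/4; -175/64 }, Right { -87/32; -43/16; -21/8; -5/2; -2; -1; 0 } — simplest -349/128
rrrbrbrrrbb: Left { -3; -11/4; -175/64; -349/128 }, Right { -87/32; -43/16; -21/8; -5/2; -2; -1; 0 } — simplest -697/256
rrrbrbrrrbbb: Left { -3; -11/4; -175/64; -349/128; -697/256 }, Right { -87/32; -43/16; -21/8; -5/2; -2; -1; 0 } — simplest -1393/512
rrrbrbrrrbbbr: Left { -3; -11/4; -175/64; -349/128; -697/256 }, Right { -1393/512; -87/32; -43/16; -21/8; -5/2; -2; -1; 0 } — simplest -2787/1024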